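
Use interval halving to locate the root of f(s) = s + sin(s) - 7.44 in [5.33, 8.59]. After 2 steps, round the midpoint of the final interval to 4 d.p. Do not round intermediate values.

6.5525

f(5.330000) = -2.925264, f(8.590000) = 1.891147 (opposite signs)
step 1: m = 6.960000, f(m) = 0.146313 > 0 → root in [5.330000, 6.960000]
step 2: m = 6.145000, f(m) = -1.432746 < 0 → root in [6.145000, 6.960000]
Midpoint of [6.145000, 6.960000] = 6.552500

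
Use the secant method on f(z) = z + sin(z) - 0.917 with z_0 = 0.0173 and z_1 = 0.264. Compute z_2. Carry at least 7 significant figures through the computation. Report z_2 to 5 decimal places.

Secant update: z_(k+1) = z_k − f(z_k)·(z_k − z_(k-1))/(f(z_k) − f(z_(k-1))).
f(z_0) = -0.882401, f(z_1) = -0.392056
z_2 = 0.264000 - (-0.392056)·(0.264000 - 0.017300)/(-0.392056 - (-0.882401)) = 0.461249; f(z_2) = -0.010683

0.46125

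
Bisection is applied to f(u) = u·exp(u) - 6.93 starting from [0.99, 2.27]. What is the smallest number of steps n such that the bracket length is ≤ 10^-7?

Initial width b − a = 2.27 − 0.99 = 1.280000.
After n steps the width is (b−a)/2^n; need (b−a)/2^n ≤ 10^-7.
So n ≥ log₂(1.280000/10^-7) = log₂(12800000.0000) ≈ 23.6096.
Hence n = 24.

24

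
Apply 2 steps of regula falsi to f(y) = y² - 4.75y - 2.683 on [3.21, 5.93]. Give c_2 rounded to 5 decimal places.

False-position update: c = (a·f(b) − b·f(a))/(f(b) − f(a)); replace the endpoint whose sign matches f(c).
f(3.210000) = -7.626400, f(5.930000) = 4.314400
step 1: c = 4.947221, f(c) = -1.707304 < 0 → new bracket [4.947221, 5.930000]
step 2: c = 5.225863, f(c) = -0.196202 < 0 → new bracket [5.225863, 5.930000]

5.22586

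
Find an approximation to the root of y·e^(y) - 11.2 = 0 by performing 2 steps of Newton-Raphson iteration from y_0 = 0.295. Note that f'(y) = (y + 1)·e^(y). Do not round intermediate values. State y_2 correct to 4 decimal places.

y_0 = 0.295000: f = -10.803778, f' = 1.739349 → y_1 = 0.295000 - (-10.803778)/(1.739349) = 6.506393
y_1 = 6.506393: f = 4344.227701, f' = 5024.835125 → y_2 = 6.506393 - (4344.227701)/(5024.835125) = 5.641842

5.6418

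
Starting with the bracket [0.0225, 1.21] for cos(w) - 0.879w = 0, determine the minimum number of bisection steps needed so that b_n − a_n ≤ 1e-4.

14

Initial width b − a = 1.21 − 0.0225 = 1.187500.
After n steps the width is (b−a)/2^n; need (b−a)/2^n ≤ 1e-4.
So n ≥ log₂(1.187500/1e-4) = log₂(11875.0000) ≈ 13.5356.
Hence n = 14.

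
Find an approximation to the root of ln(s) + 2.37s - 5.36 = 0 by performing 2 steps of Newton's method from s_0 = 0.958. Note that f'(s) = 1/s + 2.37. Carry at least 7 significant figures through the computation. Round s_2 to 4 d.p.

Newton update: s ← s − f(s)/f'(s).
s_0 = 0.958000: f = -3.132448, f' = 3.413841 → s_1 = 0.958000 - (-3.132448)/(3.413841) = 1.875573
s_1 = 1.875573: f = -0.285979, f' = 2.903170 → s_2 = 1.875573 - (-0.285979)/(2.903170) = 1.974078

1.9741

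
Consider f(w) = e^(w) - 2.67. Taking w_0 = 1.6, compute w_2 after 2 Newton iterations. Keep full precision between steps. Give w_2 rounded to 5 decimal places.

f'(w) = e^(w)
w_0 = 1.600000: f = 2.283032, f' = 4.953032 → w_1 = 1.600000 - (2.283032)/(4.953032) = 1.139064
w_1 = 1.139064: f = 0.453842, f' = 3.123842 → w_2 = 1.139064 - (0.453842)/(3.123842) = 0.993780

0.99378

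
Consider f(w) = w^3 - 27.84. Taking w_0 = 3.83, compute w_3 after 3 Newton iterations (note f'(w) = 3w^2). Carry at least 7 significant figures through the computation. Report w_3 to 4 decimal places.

w_0 = 3.830000: f = 28.341887, f' = 44.006700 → w_1 = 3.830000 - (28.341887)/(44.006700) = 3.185964
w_1 = 3.185964: f = 4.498711, f' = 30.451105 → w_2 = 3.185964 - (4.498711)/(30.451105) = 3.038229
w_2 = 3.038229: f = 0.205384, f' = 27.692501 → w_3 = 3.038229 - (0.205384)/(27.692501) = 3.030812

3.0308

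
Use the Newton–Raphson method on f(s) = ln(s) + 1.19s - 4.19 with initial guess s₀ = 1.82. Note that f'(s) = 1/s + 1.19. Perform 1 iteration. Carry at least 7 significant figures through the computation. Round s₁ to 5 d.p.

s_0 = 1.820000: f = -1.425363, f' = 1.739451 → s_1 = 1.820000 - (-1.425363)/(1.739451) = 2.639433

2.63943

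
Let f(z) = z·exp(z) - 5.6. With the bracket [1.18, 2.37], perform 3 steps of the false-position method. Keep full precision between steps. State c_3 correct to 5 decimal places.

1.35971

f(1.180000) = -1.759838, f(2.370000) = 19.752820
step 1: c = 1.277348, f(c) = -1.018009 < 0 → new bracket [1.277348, 2.370000]
step 2: c = 1.330900, f(c) = -0.563276 < 0 → new bracket [1.330900, 2.370000]
step 3: c = 1.359710, f(c) = -0.303844 < 0 → new bracket [1.359710, 2.370000]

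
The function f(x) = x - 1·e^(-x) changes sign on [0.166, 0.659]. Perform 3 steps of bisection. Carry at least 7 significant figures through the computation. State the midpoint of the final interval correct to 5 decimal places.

f(0.166000) = -0.681046, f(0.659000) = 0.141632 (opposite signs)
step 1: m = 0.412500, f(m) = -0.249493 < 0 → root in [0.412500, 0.659000]
step 2: m = 0.535750, f(m) = -0.049480 < 0 → root in [0.535750, 0.659000]
step 3: m = 0.597375, f(m) = 0.047121 > 0 → root in [0.535750, 0.597375]
Midpoint of [0.535750, 0.597375] = 0.566563

0.56656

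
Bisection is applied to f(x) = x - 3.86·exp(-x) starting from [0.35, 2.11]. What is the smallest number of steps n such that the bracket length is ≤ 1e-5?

Initial width b − a = 2.11 − 0.35 = 1.760000.
After n steps the width is (b−a)/2^n; need (b−a)/2^n ≤ 1e-5.
So n ≥ log₂(1.760000/1e-5) = log₂(176000.0000) ≈ 17.4252.
Hence n = 18.

18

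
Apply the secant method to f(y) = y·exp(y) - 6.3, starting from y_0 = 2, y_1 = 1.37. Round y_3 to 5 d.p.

Secant update: y_(k+1) = y_k − f(y_k)·(y_k − y_(k-1))/(f(y_k) − f(y_(k-1))).
f(y_0) = 8.478112, f(y_1) = -0.908570
y_2 = 1.370000 - (-0.908570)·(1.370000 - 2.000000)/(-0.908570 - (8.478112)) = 1.430980; f(y_2) = -0.314503
y_3 = 1.430980 - (-0.314503)·(1.430980 - 1.370000)/(-0.314503 - (-0.908570)) = 1.463263; f(y_3) = 0.021345

1.46326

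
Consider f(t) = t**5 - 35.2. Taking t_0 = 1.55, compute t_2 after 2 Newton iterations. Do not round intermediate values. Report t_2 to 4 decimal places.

f'(t) = 5t**4
t_0 = 1.550000: f = -26.253390, f' = 28.860031 → t_1 = 1.550000 - (-26.253390)/(28.860031) = 2.459680
t_1 = 2.459680: f = 54.831184, f' = 183.014025 → t_2 = 2.459680 - (54.831184)/(183.014025) = 2.160079

2.1601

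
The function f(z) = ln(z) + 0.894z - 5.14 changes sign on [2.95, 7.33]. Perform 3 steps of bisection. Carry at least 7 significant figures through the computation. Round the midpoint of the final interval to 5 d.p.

4.31875

f(2.950000) = -1.420895, f(7.330000) = 3.404996 (opposite signs)
step 1: m = 5.140000, f(m) = 1.092213 > 0 → root in [2.950000, 5.140000]
step 2: m = 4.045000, f(m) = -0.126288 < 0 → root in [4.045000, 5.140000]
step 3: m = 4.592500, f(m) = 0.490120 > 0 → root in [4.045000, 4.592500]
Midpoint of [4.045000, 4.592500] = 4.318750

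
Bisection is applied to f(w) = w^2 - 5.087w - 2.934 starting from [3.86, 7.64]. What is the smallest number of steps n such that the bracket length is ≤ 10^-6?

Initial width b − a = 7.64 − 3.86 = 3.780000.
After n steps the width is (b−a)/2^n; need (b−a)/2^n ≤ 10^-6.
So n ≥ log₂(3.780000/10^-6) = log₂(3780000.0000) ≈ 21.8500.
Hence n = 22.

22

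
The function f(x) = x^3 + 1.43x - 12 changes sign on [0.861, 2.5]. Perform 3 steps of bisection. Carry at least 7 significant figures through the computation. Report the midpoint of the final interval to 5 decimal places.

1.98781

f(0.861000) = -10.130493, f(2.500000) = 7.200000 (opposite signs)
step 1: m = 1.680500, f(m) = -4.851018 < 0 → root in [1.680500, 2.500000]
step 2: m = 2.090250, f(m) = 0.121663 > 0 → root in [1.680500, 2.090250]
step 3: m = 1.885375, f(m) = -2.602086 < 0 → root in [1.885375, 2.090250]
Midpoint of [1.885375, 2.090250] = 1.987812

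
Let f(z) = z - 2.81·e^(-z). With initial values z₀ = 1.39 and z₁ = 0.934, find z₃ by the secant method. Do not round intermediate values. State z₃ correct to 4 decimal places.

f(z_0) = 0.690098, f(z_1) = -0.170270
z_2 = 0.934000 - (-0.170270)·(0.934000 - 1.390000)/(-0.170270 - (0.690098)) = 1.024244; f(z_2) = 0.015264
z_3 = 1.024244 - (0.015264)·(1.024244 - 0.934000)/(0.015264 - (-0.170270)) = 1.016820; f(z_3) = 0.000321

1.0168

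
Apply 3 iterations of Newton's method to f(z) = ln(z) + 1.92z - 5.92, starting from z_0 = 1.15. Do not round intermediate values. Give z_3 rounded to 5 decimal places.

f'(z) = 1/z + 1.92
z_0 = 1.150000: f = -3.572238, f' = 2.789565 → z_1 = 1.150000 - (-3.572238)/(2.789565) = 2.430572
z_1 = 2.430572: f = -0.365176, f' = 2.331426 → z_2 = 2.430572 - (-0.365176)/(2.331426) = 2.587204
z_2 = 2.587204: f = -0.001991, f' = 2.306518 → z_3 = 2.587204 - (-0.001991)/(2.306518) = 2.588067

2.58807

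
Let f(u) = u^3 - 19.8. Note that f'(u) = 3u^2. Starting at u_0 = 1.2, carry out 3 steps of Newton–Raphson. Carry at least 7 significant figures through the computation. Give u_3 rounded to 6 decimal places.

2.997509

u_0 = 1.200000: f = -18.072000, f' = 4.320000 → u_1 = 1.200000 - (-18.072000)/(4.320000) = 5.383333
u_1 = 5.383333: f = 136.210495, f' = 86.940833 → u_2 = 5.383333 - (136.210495)/(86.940833) = 3.816630
u_2 = 3.816630: f = 35.795568, f' = 43.699993 → u_3 = 3.816630 - (35.795568)/(43.699993) = 2.997509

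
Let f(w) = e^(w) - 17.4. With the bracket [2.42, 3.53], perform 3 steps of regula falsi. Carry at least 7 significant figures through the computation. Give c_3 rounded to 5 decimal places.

False-position update: c = (a·f(b) − b·f(a))/(f(b) − f(a)); replace the endpoint whose sign matches f(c).
f(2.420000) = -6.154141, f(3.530000) = 16.723968
step 1: c = 2.718587, f(c) = -2.241119 < 0 → new bracket [2.718587, 3.530000]
step 2: c = 2.814472, f(c) = -0.715637 < 0 → new bracket [2.814472, 3.530000]
step 3: c = 2.843834, f(c) = -0.218491 < 0 → new bracket [2.843834, 3.530000]

2.84383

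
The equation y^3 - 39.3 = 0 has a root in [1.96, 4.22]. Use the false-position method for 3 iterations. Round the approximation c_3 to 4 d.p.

3.3825

f(1.960000) = -31.770464, f(4.220000) = 35.851448
step 1: c = 3.021804, f(c) = -11.706990 < 0 → new bracket [3.021804, 4.220000]
step 2: c = 3.316752, f(c) = -2.812916 < 0 → new bracket [3.316752, 4.220000]
step 3: c = 3.382466, f(c) = -0.600962 < 0 → new bracket [3.382466, 4.220000]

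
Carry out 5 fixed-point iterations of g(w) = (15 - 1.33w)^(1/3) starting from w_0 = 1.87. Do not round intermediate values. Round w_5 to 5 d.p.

2.28679

w_1 = g(1.870000) = 2.321592
w_2 = g(2.321592) = 2.283836
w_3 = g(2.283836) = 2.287041
w_4 = g(2.287041) = 2.286769
w_5 = g(2.286769) = 2.286792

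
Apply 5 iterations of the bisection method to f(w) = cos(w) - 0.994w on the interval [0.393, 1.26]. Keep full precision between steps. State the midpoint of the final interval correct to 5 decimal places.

0.73167

f(0.393000) = 0.533122, f(1.260000) = -0.946623 (opposite signs)
step 1: m = 0.826500, f(m) = -0.144087 < 0 → root in [0.393000, 0.826500]
step 2: m = 0.609750, f(m) = 0.213700 > 0 → root in [0.609750, 0.826500]
step 3: m = 0.718125, f(m) = 0.039225 > 0 → root in [0.718125, 0.826500]
step 4: m = 0.772312, f(m) = -0.051380 < 0 → root in [0.718125, 0.772312]
step 5: m = 0.745219, f(m) = -0.005808 < 0 → root in [0.718125, 0.745219]
Midpoint of [0.718125, 0.745219] = 0.731672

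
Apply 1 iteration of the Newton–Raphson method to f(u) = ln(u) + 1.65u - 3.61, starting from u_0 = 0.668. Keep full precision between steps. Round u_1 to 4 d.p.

1.5931

Newton update: u ← u − f(u)/f'(u).
f'(u) = 1/u + 1.65
u_0 = 0.668000: f = -2.911267, f' = 3.147006 → u_1 = 0.668000 - (-2.911267)/(3.147006) = 1.593091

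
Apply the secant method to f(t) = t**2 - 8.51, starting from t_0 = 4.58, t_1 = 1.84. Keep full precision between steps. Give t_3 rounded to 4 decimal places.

2.9843

Secant update: t_(k+1) = t_k − f(t_k)·(t_k − t_(k-1))/(f(t_k) − f(t_(k-1))).
f(t_0) = 12.466400, f(t_1) = -5.124400
t_2 = 1.840000 - (-5.124400)·(1.840000 - 4.580000)/(-5.124400 - (12.466400)) = 2.638193; f(t_2) = -1.549937
t_3 = 2.638193 - (-1.549937)·(2.638193 - 1.840000)/(-1.549937 - (-5.124400)) = 2.984301; f(t_3) = 0.396051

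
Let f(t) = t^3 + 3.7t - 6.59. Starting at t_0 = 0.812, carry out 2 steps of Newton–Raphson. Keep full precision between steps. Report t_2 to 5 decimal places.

1.25554

f'(t) = 3t^2 + 3.7
t_0 = 0.812000: f = -3.050213, f' = 5.678032 → t_1 = 0.812000 - (-3.050213)/(5.678032) = 1.349195
t_1 = 1.349195: f = 0.858001, f' = 9.160985 → t_2 = 1.349195 - (0.858001)/(9.160985) = 1.255537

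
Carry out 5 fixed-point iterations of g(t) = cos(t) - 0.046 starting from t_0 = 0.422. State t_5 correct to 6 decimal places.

t_1 = g(0.422000) = 0.866272
t_2 = g(0.866272) = 0.601672
t_3 = g(0.601672) = 0.778390
t_4 = g(0.778390) = 0.666045
t_5 = g(0.666045) = 0.740272

0.740272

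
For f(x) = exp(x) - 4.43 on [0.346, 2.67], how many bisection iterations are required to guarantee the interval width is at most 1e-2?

8

Initial width b − a = 2.67 − 0.346 = 2.324000.
After n steps the width is (b−a)/2^n; need (b−a)/2^n ≤ 1e-2.
So n ≥ log₂(2.324000/1e-2) = log₂(232.4000) ≈ 7.8605.
Hence n = 8.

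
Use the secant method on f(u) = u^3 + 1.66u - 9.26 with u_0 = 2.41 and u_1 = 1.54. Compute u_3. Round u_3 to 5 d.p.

f(u_0) = 8.738121, f(u_1) = -3.051336
u_2 = 1.540000 - (-3.051336)·(1.540000 - 2.410000)/(-3.051336 - (8.738121)) = 1.765173; f(u_2) = -0.829828
u_3 = 1.765173 - (-0.829828)·(1.765173 - 1.540000)/(-0.829828 - (-3.051336)) = 1.849284; f(u_3) = 0.134090

1.84928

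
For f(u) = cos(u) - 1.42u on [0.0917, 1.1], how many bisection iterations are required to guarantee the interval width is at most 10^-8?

27

Initial width b − a = 1.1 − 0.0917 = 1.008300.
After n steps the width is (b−a)/2^n; need (b−a)/2^n ≤ 10^-8.
So n ≥ log₂(1.008300/10^-8) = log₂(100830000.0000) ≈ 26.5873.
Hence n = 27.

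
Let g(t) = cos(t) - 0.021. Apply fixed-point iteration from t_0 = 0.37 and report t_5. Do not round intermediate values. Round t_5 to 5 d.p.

t_1 = g(0.370000) = 0.911327
t_2 = g(0.911327) = 0.591697
t_3 = g(0.591697) = 0.808995
t_4 = g(0.808995) = 0.669226
t_5 = g(0.669226) = 0.763302

0.76330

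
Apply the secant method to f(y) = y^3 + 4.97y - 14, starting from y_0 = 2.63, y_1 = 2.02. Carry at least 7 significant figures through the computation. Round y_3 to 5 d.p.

1.75293

f(y_0) = 17.262547, f(y_1) = 4.281808
y_2 = 2.020000 - (4.281808)·(2.020000 - 2.630000)/(4.281808 - (17.262547)) = 1.818786; f(y_2) = 1.055883
y_3 = 1.818786 - (1.055883)·(1.818786 - 2.020000)/(1.055883 - (4.281808)) = 1.752927; f(y_3) = 0.098355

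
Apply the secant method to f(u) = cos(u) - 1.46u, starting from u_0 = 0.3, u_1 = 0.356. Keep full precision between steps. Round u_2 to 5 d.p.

Secant update: u_(k+1) = u_k − f(u_k)·(u_k − u_(k-1))/(f(u_k) − f(u_(k-1))).
f(u_0) = 0.517336, f(u_1) = 0.417538
u_2 = 0.356000 - (0.417538)·(0.356000 - 0.300000)/(0.417538 - (0.517336)) = 0.590295; f(u_2) = -0.031053

0.59029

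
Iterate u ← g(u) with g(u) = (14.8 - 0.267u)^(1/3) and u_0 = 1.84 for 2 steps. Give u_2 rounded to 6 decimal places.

2.418822

u_1 = g(1.840000) = 2.427729
u_2 = g(2.427729) = 2.418822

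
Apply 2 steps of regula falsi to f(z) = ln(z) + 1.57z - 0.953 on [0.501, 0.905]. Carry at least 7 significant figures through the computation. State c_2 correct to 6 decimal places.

0.773016

False-position update: c = (a·f(b) − b·f(a))/(f(b) − f(a)); replace the endpoint whose sign matches f(c).
f(0.501000) = -0.857579, f(0.905000) = 0.368030
step 1: c = 0.783686, f(c) = 0.033639 > 0 → new bracket [0.501000, 0.783686]
step 2: c = 0.773016, f(c) = 0.003179 > 0 → new bracket [0.501000, 0.773016]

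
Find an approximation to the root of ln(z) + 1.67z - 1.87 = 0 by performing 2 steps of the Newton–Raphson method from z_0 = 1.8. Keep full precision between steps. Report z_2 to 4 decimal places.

f'(z) = 1/z + 1.67
z_0 = 1.800000: f = 1.723787, f' = 2.225556 → z_1 = 1.800000 - (1.723787)/(2.225556) = 1.025458
z_1 = 1.025458: f = -0.132346, f' = 2.645174 → z_2 = 1.025458 - (-0.132346)/(2.645174) = 1.075491

1.0755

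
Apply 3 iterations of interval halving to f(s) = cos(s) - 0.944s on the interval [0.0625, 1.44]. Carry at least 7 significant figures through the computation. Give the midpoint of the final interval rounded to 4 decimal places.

0.8373

f(0.062500) = 0.939048, f(1.440000) = -1.228936 (opposite signs)
step 1: m = 0.751250, f(m) = 0.021656 > 0 → root in [0.751250, 1.440000]
step 2: m = 1.095625, f(m) = -0.576779 < 0 → root in [0.751250, 1.095625]
step 3: m = 0.923438, f(m) = -0.268643 < 0 → root in [0.751250, 0.923438]
Midpoint of [0.751250, 0.923438] = 0.837344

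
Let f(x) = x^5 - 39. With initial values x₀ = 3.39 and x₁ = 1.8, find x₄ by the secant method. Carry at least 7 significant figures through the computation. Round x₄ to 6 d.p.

2.065608

f(x_0) = 408.711749, f(x_1) = -20.104320
x_2 = 1.800000 - (-20.104320)·(1.800000 - 3.390000)/(-20.104320 - (408.711749)) = 1.874544; f(x_2) = -15.853851
x_3 = 1.874544 - (-15.853851)·(1.874544 - 1.800000)/(-15.853851 - (-20.104320)) = 2.152588; f(x_3) = 7.217341
x_4 = 2.152588 - (7.217341)·(2.152588 - 1.874544)/(7.217341 - (-15.853851)) = 2.065608; f(x_4) = -1.395511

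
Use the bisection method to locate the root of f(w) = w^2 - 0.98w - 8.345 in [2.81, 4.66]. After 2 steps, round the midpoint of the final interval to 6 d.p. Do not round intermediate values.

f(2.810000) = -3.202700, f(4.660000) = 8.803800 (opposite signs)
step 1: m = 3.735000, f(m) = 1.944925 > 0 → root in [2.810000, 3.735000]
step 2: m = 3.272500, f(m) = -0.842794 < 0 → root in [3.272500, 3.735000]
Midpoint of [3.272500, 3.735000] = 3.503750

3.503750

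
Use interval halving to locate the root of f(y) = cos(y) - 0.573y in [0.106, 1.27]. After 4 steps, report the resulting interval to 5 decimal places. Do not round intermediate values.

f(0.106000) = 0.933649, f(1.270000) = -0.431429 (opposite signs)
step 1: m = 0.688000, f(m) = 0.378294 > 0 → root in [0.688000, 1.270000]
step 2: m = 0.979000, f(m) = -0.003114 < 0 → root in [0.688000, 0.979000]
step 3: m = 0.833500, f(m) = 0.194693 > 0 → root in [0.833500, 0.979000]
step 4: m = 0.906250, f(m) = 0.097421 > 0 → root in [0.906250, 0.979000]

[0.90625, 0.97900]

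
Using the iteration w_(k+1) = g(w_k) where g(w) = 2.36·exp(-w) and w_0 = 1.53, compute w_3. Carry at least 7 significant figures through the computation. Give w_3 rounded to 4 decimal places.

w_1 = g(1.530000) = 0.511024
w_2 = g(0.511024) = 1.415719
w_3 = g(1.415719) = 0.572892

0.5729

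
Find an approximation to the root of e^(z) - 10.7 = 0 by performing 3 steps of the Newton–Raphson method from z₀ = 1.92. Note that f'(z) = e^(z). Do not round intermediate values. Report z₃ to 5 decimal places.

2.37027

Newton update: z ← z − f(z)/f'(z).
z_0 = 1.920000: f = -3.879042, f' = 6.820958 → z_1 = 1.920000 - (-3.879042)/(6.820958) = 2.488694
z_1 = 2.488694: f = 1.345540, f' = 12.045540 → z_2 = 2.488694 - (1.345540)/(12.045540) = 2.376990
z_2 = 2.376990: f = 0.072430, f' = 10.772430 → z_3 = 2.376990 - (0.072430)/(10.772430) = 2.370266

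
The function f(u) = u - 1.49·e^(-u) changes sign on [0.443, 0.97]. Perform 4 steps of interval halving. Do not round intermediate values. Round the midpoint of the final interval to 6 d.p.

0.722969

f(0.443000) = -0.513740, f(0.970000) = 0.405166 (opposite signs)
step 1: m = 0.706500, f(m) = -0.028618 < 0 → root in [0.706500, 0.970000]
step 2: m = 0.838250, f(m) = 0.193875 > 0 → root in [0.706500, 0.838250]
step 3: m = 0.772375, f(m) = 0.084122 > 0 → root in [0.706500, 0.772375]
step 4: m = 0.739437, f(m) = 0.028138 > 0 → root in [0.706500, 0.739437]
Midpoint of [0.706500, 0.739437] = 0.722969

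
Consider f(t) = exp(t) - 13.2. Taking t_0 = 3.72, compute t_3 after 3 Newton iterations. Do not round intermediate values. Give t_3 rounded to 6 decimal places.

Newton update: t ← t − f(t)/f'(t).
f'(t) = exp(t)
t_0 = 3.720000: f = 28.064394, f' = 41.264394 → t_1 = 3.720000 - (28.064394)/(41.264394) = 3.039888
t_1 = 3.039888: f = 7.702910, f' = 20.902910 → t_2 = 3.039888 - (7.702910)/(20.902910) = 2.671379
t_2 = 2.671379: f = 1.259901, f' = 14.459901 → t_3 = 2.671379 - (1.259901)/(14.459901) = 2.584249

2.584249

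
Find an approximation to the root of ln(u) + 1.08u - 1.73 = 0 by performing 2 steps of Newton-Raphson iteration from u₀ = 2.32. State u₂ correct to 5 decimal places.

f'(u) = 1/u + 1.08
u_0 = 2.320000: f = 1.617167, f' = 1.511034 → u_1 = 2.320000 - (1.617167)/(1.511034) = 1.249762
u_1 = 1.249762: f = -0.157305, f' = 1.880153 → u_2 = 1.249762 - (-0.157305)/(1.880153) = 1.333427

1.33343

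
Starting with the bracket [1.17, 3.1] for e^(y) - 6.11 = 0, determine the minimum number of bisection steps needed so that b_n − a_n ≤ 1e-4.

Initial width b − a = 3.1 − 1.17 = 1.930000.
After n steps the width is (b−a)/2^n; need (b−a)/2^n ≤ 1e-4.
So n ≥ log₂(1.930000/1e-4) = log₂(19300.0000) ≈ 14.2363.
Hence n = 15.

15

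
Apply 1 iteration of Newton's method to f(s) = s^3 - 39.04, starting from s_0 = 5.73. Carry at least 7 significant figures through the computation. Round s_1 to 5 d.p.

f'(s) = 3s^2
s_0 = 5.730000: f = 149.092517, f' = 98.498700 → s_1 = 5.730000 - (149.092517)/(98.498700) = 4.216350

4.21635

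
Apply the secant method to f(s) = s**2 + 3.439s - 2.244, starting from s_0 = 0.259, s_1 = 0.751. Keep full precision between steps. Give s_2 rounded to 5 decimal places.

0.54810

Secant update: s_(k+1) = s_k − f(s_k)·(s_k − s_(k-1))/(f(s_k) − f(s_(k-1))).
f(s_0) = -1.286218, f(s_1) = 0.902690
s_2 = 0.751000 - (0.902690)·(0.751000 - 0.259000)/(0.902690 - (-1.286218)) = 0.548103; f(s_2) = -0.058658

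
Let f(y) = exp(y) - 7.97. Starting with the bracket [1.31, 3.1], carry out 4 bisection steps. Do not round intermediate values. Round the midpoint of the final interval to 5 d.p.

f(1.310000) = -4.263826, f(3.100000) = 14.227951 (opposite signs)
step 1: m = 2.205000, f(m) = 1.100252 > 0 → root in [1.310000, 2.205000]
step 2: m = 1.757500, f(m) = -2.172076 < 0 → root in [1.757500, 2.205000]
step 3: m = 1.981250, f(m) = -0.718198 < 0 → root in [1.981250, 2.205000]
step 4: m = 2.093125, f(m) = 0.140220 > 0 → root in [1.981250, 2.093125]
Midpoint of [1.981250, 2.093125] = 2.037187

2.03719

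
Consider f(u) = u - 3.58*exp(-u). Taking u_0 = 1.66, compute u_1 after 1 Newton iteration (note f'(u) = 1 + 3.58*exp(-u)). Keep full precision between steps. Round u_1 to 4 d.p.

1.0773

u_0 = 1.660000: f = 0.979302, f' = 1.680698 → u_1 = 1.660000 - (0.979302)/(1.680698) = 1.077324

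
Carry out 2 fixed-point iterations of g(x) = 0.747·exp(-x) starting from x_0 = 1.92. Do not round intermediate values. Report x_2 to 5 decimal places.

x_1 = g(1.920000) = 0.109515
x_2 = g(0.109515) = 0.669512

0.66951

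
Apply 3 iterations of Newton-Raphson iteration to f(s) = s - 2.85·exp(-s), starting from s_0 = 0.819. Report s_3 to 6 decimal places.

Newton update: s ← s − f(s)/f'(s).
f'(s) = 1 + 2.85·exp(-s)
s_0 = 0.819000: f = -0.437486, f' = 2.256486 → s_1 = 0.819000 - (-0.437486)/(2.256486) = 1.012879
s_1 = 1.012879: f = -0.022160, f' = 2.035040 → s_2 = 1.012879 - (-0.022160)/(2.035040) = 1.023769
s_2 = 1.023769: f = -0.000061, f' = 2.023830 → s_3 = 1.023769 - (-0.000061)/(2.023830) = 1.023799

1.023799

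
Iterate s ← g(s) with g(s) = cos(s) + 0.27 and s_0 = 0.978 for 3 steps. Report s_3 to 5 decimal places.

0.85506

s_1 = g(0.978000) = 0.828682
s_2 = g(0.828682) = 0.945847
s_3 = g(0.945847) = 0.855056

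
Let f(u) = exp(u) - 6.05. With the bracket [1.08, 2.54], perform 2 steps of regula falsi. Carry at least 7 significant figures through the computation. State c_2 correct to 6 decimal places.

f(1.080000) = -3.105320, f(2.540000) = 6.629671
step 1: c = 1.545719, f(c) = -1.358658 < 0 → new bracket [1.545719, 2.540000]
step 2: c = 1.714826, f(c) = -0.494289 < 0 → new bracket [1.714826, 2.540000]

1.714826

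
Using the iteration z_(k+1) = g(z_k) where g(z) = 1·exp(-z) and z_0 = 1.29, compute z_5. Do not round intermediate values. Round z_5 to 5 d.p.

0.53458

z_1 = g(1.290000) = 0.275271
z_2 = g(0.275271) = 0.759366
z_3 = g(0.759366) = 0.467963
z_4 = g(0.467963) = 0.626277
z_5 = g(0.626277) = 0.534578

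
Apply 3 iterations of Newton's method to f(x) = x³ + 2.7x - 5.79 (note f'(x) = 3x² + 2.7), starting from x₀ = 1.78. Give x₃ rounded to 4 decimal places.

x_0 = 1.780000: f = 4.655752, f' = 12.205200 → x_1 = 1.780000 - (4.655752)/(12.205200) = 1.398544
x_1 = 1.398544: f = 0.721513, f' = 8.567772 → x_2 = 1.398544 - (0.721513)/(8.567772) = 1.314331
x_2 = 1.314331: f = 0.029157, f' = 7.882399 → x_3 = 1.314331 - (0.029157)/(7.882399) = 1.310632

1.3106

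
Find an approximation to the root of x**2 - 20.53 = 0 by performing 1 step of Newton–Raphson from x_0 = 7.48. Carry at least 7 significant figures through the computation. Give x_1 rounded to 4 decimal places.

f'(x) = 2x
x_0 = 7.480000: f = 35.420400, f' = 14.960000 → x_1 = 7.480000 - (35.420400)/(14.960000) = 5.112326

5.1123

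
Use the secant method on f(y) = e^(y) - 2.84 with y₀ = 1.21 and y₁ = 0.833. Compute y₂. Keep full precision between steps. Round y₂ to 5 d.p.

1.02621

Secant update: y_(k+1) = y_k − f(y_k)·(y_k − y_(k-1))/(f(y_k) − f(y_(k-1))).
f(y_0) = 0.513485, f(y_1) = -0.539791
y_2 = 0.833000 - (-0.539791)·(0.833000 - 1.210000)/(-0.539791 - (0.513485)) = 1.026208; f(y_2) = -0.049536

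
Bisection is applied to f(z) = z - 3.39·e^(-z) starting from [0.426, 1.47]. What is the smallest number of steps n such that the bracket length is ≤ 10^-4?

Initial width b − a = 1.47 − 0.426 = 1.044000.
After n steps the width is (b−a)/2^n; need (b−a)/2^n ≤ 10^-4.
So n ≥ log₂(1.044000/10^-4) = log₂(10440.0000) ≈ 13.3498.
Hence n = 14.

14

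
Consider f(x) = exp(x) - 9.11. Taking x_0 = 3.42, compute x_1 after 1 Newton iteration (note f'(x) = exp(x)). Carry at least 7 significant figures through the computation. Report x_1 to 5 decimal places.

x_0 = 3.420000: f = 21.459415, f' = 30.569415 → x_1 = 3.420000 - (21.459415)/(30.569415) = 2.718010

2.71801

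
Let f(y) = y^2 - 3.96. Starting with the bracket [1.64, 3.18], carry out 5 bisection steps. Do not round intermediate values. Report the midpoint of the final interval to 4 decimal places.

f(1.640000) = -1.270400, f(3.180000) = 6.152400 (opposite signs)
step 1: m = 2.410000, f(m) = 1.848100 > 0 → root in [1.640000, 2.410000]
step 2: m = 2.025000, f(m) = 0.140625 > 0 → root in [1.640000, 2.025000]
step 3: m = 1.832500, f(m) = -0.601944 < 0 → root in [1.832500, 2.025000]
step 4: m = 1.928750, f(m) = -0.239923 < 0 → root in [1.928750, 2.025000]
step 5: m = 1.976875, f(m) = -0.051965 < 0 → root in [1.976875, 2.025000]
Midpoint of [1.976875, 2.025000] = 2.000938

2.0009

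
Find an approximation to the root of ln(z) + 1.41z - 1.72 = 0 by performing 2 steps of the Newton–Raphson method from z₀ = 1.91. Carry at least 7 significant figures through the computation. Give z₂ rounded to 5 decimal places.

1.13131

f'(z) = 1/z + 1.41
z_0 = 1.910000: f = 1.620203, f' = 1.933560 → z_1 = 1.910000 - (1.620203)/(1.933560) = 1.072062
z_1 = 1.072062: f = -0.138808, f' = 2.342782 → z_2 = 1.072062 - (-0.138808)/(2.342782) = 1.131312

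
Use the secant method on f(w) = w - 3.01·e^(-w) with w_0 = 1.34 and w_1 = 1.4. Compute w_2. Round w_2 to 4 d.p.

1.0273

f(w_0) = 0.551845, f(w_1) = 0.657743
w_2 = 1.400000 - (0.657743)·(1.400000 - 1.340000)/(0.657743 - (0.551845)) = 1.027336; f(w_2) = -0.050121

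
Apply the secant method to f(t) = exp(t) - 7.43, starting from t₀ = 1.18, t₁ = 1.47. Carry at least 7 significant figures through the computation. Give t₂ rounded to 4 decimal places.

2.2860

f(t_0) = -4.175626, f(t_1) = -3.080765
t_2 = 1.470000 - (-3.080765)·(1.470000 - 1.180000)/(-3.080765 - (-4.175626)) = 2.286014; f(t_2) = 2.405654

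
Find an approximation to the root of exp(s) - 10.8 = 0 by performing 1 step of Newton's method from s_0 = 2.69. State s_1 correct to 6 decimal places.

2.423114

f'(s) = exp(s)
s_0 = 2.690000: f = 3.931676, f' = 14.731676 → s_1 = 2.690000 - (3.931676)/(14.731676) = 2.423114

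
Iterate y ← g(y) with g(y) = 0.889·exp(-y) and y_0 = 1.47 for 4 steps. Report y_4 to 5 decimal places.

y_1 = g(1.470000) = 0.204404
y_2 = g(0.204404) = 0.724653
y_3 = g(0.724653) = 0.430714
y_4 = g(0.430714) = 0.577890

0.57789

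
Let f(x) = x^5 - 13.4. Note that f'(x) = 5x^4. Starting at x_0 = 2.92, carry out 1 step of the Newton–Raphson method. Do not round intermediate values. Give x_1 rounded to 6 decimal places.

Newton update: x ← x − f(x)/f'(x).
x_0 = 2.920000: f = 198.882531, f' = 363.497485 → x_1 = 2.920000 - (198.882531)/(363.497485) = 2.372864

2.372864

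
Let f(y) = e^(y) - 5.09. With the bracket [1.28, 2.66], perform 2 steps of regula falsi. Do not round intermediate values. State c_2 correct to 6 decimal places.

1.559778

False-position update: c = (a·f(b) − b·f(a))/(f(b) − f(a)); replace the endpoint whose sign matches f(c).
f(1.280000) = -1.493360, f(2.660000) = 9.206289
step 1: c = 1.472608, f(c) = -0.729408 < 0 → new bracket [1.472608, 2.660000]
step 2: c = 1.559778, f(c) = -0.332236 < 0 → new bracket [1.559778, 2.660000]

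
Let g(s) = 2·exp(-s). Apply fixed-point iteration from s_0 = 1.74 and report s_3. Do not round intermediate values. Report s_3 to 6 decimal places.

s_1 = g(1.740000) = 0.351041
s_2 = g(0.351041) = 1.407910
s_3 = g(1.407910) = 0.489308

0.489308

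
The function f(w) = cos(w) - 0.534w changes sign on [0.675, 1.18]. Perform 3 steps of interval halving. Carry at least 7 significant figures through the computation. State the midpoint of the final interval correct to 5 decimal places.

1.02219

f(0.675000) = 0.420257, f(1.180000) = -0.249195 (opposite signs)
step 1: m = 0.927500, f(m) = 0.104551 > 0 → root in [0.927500, 1.180000]
step 2: m = 1.053750, f(m) = -0.068388 < 0 → root in [0.927500, 1.053750]
step 3: m = 0.990625, f(m) = 0.019173 > 0 → root in [0.990625, 1.053750]
Midpoint of [0.990625, 1.053750] = 1.022188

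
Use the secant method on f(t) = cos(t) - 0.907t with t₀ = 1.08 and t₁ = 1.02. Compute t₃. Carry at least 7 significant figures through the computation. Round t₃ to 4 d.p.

f(t_0) = -0.508232, f(t_1) = -0.401774
t_2 = 1.020000 - (-0.401774)·(1.020000 - 1.080000)/(-0.401774 - (-0.508232)) = 0.793558; f(t_2) = -0.018444
t_3 = 0.793558 - (-0.018444)·(0.793558 - 1.020000)/(-0.018444 - (-0.401774)) = 0.782663; f(t_3) = -0.000837

0.7827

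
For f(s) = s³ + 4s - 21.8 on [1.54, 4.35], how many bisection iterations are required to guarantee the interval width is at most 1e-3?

12

Initial width b − a = 4.35 − 1.54 = 2.810000.
After n steps the width is (b−a)/2^n; need (b−a)/2^n ≤ 1e-3.
So n ≥ log₂(2.810000/1e-3) = log₂(2810.0000) ≈ 11.4564.
Hence n = 12.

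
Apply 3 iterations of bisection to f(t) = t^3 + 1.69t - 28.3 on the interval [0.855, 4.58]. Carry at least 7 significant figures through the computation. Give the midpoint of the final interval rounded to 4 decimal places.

2.9503

f(0.855000) = -26.230024, f(4.580000) = 75.512112 (opposite signs)
step 1: m = 2.717500, f(m) = -3.639214 < 0 → root in [2.717500, 4.580000]
step 2: m = 3.648750, f(m) = 26.443570 > 0 → root in [2.717500, 3.648750]
step 3: m = 3.183125, f(m) = 9.331810 > 0 → root in [2.717500, 3.183125]
Midpoint of [2.717500, 3.183125] = 2.950313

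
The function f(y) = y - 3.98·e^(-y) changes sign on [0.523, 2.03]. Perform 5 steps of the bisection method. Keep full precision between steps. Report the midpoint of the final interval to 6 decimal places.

1.205859

f(0.523000) = -1.836104, f(2.030000) = 1.507285 (opposite signs)
step 1: m = 1.276500, f(m) = 0.166032 > 0 → root in [0.523000, 1.276500]
step 2: m = 0.899750, f(m) = -0.718802 < 0 → root in [0.899750, 1.276500]
step 3: m = 1.088125, f(m) = -0.252528 < 0 → root in [1.088125, 1.276500]
step 4: m = 1.182313, f(m) = -0.037832 < 0 → root in [1.182313, 1.276500]
step 5: m = 1.229406, f(m) = 0.065391 > 0 → root in [1.182313, 1.229406]
Midpoint of [1.182313, 1.229406] = 1.205859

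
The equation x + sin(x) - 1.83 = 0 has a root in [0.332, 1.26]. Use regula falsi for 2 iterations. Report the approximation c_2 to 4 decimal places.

False-position update: c = (a·f(b) − b·f(a))/(f(b) − f(a)); replace the endpoint whose sign matches f(c).
f(0.332000) = -1.172066, f(1.260000) = 0.382090
step 1: c = 1.031851, f(c) = 0.060101 > 0 → new bracket [0.332000, 1.031851]
step 2: c = 0.997714, f(c) = 0.007948 > 0 → new bracket [0.332000, 0.997714]

0.9977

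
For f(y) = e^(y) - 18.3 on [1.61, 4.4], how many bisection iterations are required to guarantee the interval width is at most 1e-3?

Initial width b − a = 4.4 − 1.61 = 2.790000.
After n steps the width is (b−a)/2^n; need (b−a)/2^n ≤ 1e-3.
So n ≥ log₂(2.790000/1e-3) = log₂(2790.0000) ≈ 11.4460.
Hence n = 12.

12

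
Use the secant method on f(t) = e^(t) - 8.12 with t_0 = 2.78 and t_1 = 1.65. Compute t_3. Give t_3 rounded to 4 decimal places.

2.1293

f(t_0) = 7.999021, f(t_1) = -2.913020
t_2 = 1.650000 - (-2.913020)·(1.650000 - 2.780000)/(-2.913020 - (7.999021)) = 1.951659; f(t_2) = -1.079644
t_3 = 1.951659 - (-1.079644)·(1.951659 - 1.650000)/(-1.079644 - (-2.913020)) = 2.129300; f(t_3) = 0.288982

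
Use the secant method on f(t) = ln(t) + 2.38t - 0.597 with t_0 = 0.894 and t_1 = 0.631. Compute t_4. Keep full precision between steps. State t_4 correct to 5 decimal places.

0.52310

Secant update: t_(k+1) = t_k − f(t_k)·(t_k − t_(k-1))/(f(t_k) − f(t_(k-1))).
f(t_0) = 1.418670, f(t_1) = 0.444331
t_2 = 0.631000 - (0.444331)·(0.631000 - 0.894000)/(0.444331 - (1.418670)) = 0.511063; f(t_2) = -0.051930
t_3 = 0.511063 - (-0.051930)·(0.511063 - 0.631000)/(-0.051930 - (0.444331)) = 0.523614; f(t_3) = 0.002201
t_4 = 0.523614 - (0.002201)·(0.523614 - 0.511063)/(0.002201 - (-0.051930)) = 0.523104; f(t_4) = 0.000011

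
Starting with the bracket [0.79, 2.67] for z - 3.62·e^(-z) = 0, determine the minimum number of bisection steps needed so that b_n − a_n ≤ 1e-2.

8

Initial width b − a = 2.67 − 0.79 = 1.880000.
After n steps the width is (b−a)/2^n; need (b−a)/2^n ≤ 1e-2.
So n ≥ log₂(1.880000/1e-2) = log₂(188.0000) ≈ 7.5546.
Hence n = 8.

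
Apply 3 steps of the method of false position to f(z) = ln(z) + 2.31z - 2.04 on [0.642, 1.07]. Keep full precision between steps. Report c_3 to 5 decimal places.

f(0.642000) = -1.000147, f(1.070000) = 0.499359
step 1: c = 0.927469, f(c) = 0.027159 > 0 → new bracket [0.642000, 0.927469]
step 2: c = 0.919922, f(c) = 0.001555 > 0 → new bracket [0.642000, 0.919922]
step 3: c = 0.919491, f(c) = 0.000089 > 0 → new bracket [0.642000, 0.919491]

0.91949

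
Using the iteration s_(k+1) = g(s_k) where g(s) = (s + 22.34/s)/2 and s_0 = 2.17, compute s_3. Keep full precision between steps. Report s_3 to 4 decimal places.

4.7299

s_1 = g(2.170000) = 6.232465
s_2 = g(6.232465) = 4.908461
s_3 = g(4.908461) = 4.729893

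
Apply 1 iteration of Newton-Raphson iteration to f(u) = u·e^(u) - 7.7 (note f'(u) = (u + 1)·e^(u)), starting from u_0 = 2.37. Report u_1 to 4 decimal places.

u_0 = 2.370000: f = 17.652820, f' = 36.050212 → u_1 = 2.370000 - (17.652820)/(36.050212) = 1.880327

1.8803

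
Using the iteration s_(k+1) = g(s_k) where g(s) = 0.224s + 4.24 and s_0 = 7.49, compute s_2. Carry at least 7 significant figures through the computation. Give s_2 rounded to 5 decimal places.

5.56558

s_1 = g(7.490000) = 5.917760
s_2 = g(5.917760) = 5.565578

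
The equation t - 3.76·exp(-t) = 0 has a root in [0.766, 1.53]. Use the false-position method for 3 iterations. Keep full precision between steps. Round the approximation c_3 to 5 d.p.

1.16909

False-position update: c = (a·f(b) − b·f(a))/(f(b) − f(a)); replace the endpoint whose sign matches f(c).
f(0.766000) = -0.981907, f(1.530000) = 0.715826
step 1: c = 1.207870, f(c) = 0.084257 > 0 → new bracket [0.766000, 1.207870]
step 2: c = 1.172950, f(c) = 0.009407 > 0 → new bracket [0.766000, 1.172950]
step 3: c = 1.169088, f(c) = 0.001043 > 0 → new bracket [0.766000, 1.169088]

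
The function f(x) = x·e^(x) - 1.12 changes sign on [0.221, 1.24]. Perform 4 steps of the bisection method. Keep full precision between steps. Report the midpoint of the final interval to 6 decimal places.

f(0.221000) = -0.844342, f(1.240000) = 3.164961 (opposite signs)
step 1: m = 0.730500, f(m) = 0.396604 > 0 → root in [0.221000, 0.730500]
step 2: m = 0.475750, f(m) = -0.354413 < 0 → root in [0.475750, 0.730500]
step 3: m = 0.603125, f(m) = -0.017595 < 0 → root in [0.603125, 0.730500]
step 4: m = 0.666813, f(m) = 0.178963 > 0 → root in [0.603125, 0.666813]
Midpoint of [0.603125, 0.666813] = 0.634969

0.634969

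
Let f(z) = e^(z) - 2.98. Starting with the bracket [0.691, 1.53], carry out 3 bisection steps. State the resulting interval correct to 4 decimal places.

[1.0056, 1.1105]

f(0.691000) = -0.984290, f(1.530000) = 1.638177 (opposite signs)
step 1: m = 1.110500, f(m) = 0.055876 > 0 → root in [0.691000, 1.110500]
step 2: m = 0.900750, f(m) = -0.518551 < 0 → root in [0.900750, 1.110500]
step 3: m = 1.005625, f(m) = -0.246385 < 0 → root in [1.005625, 1.110500]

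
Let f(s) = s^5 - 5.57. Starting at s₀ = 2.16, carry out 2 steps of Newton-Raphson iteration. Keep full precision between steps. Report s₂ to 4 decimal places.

f'(s) = 5s⁴
s_0 = 2.160000: f = 41.448498, f' = 108.839117 → s_1 = 2.160000 - (41.448498)/(108.839117) = 1.779176
s_1 = 1.779176: f = 12.257692, f' = 50.100965 → s_2 = 1.779176 - (12.257692)/(50.100965) = 1.534517

1.5345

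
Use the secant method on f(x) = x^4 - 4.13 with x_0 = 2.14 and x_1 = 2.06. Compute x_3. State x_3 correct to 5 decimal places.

Secant update: x_(k+1) = x_k − f(x_k)·(x_k − x_(k-1))/(f(x_k) − f(x_(k-1))).
f(x_0) = 16.842736, f(x_1) = 13.878141
x_2 = 2.060000 - (13.878141)·(2.060000 - 2.140000)/(13.878141 - (16.842736)) = 1.685497; f(x_2) = 3.940704
x_3 = 1.685497 - (3.940704)·(1.685497 - 2.060000)/(3.940704 - (13.878141)) = 1.536987; f(x_3) = 1.450593

1.53699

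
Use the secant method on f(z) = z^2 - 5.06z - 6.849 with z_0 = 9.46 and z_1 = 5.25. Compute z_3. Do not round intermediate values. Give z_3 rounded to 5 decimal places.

Secant update: z_(k+1) = z_k − f(z_k)·(z_k − z_(k-1))/(f(z_k) − f(z_(k-1))).
f(z_0) = 34.775000, f(z_1) = -5.851500
z_2 = 5.250000 - (-5.851500)·(5.250000 - 9.460000)/(-5.851500 - (34.775000)) = 5.856373; f(z_2) = -2.185142
z_3 = 5.856373 - (-2.185142)·(5.856373 - 5.250000)/(-2.185142 - (-5.851500)) = 6.217770; f(z_3) = 0.349749

6.21777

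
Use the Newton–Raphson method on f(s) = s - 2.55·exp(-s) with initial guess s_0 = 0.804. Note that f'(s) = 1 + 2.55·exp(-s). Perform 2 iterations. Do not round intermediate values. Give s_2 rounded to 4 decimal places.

s_0 = 0.804000: f = -0.337215, f' = 2.141215 → s_1 = 0.804000 - (-0.337215)/(2.141215) = 0.961488
s_1 = 0.961488: f = -0.013438, f' = 1.974925 → s_2 = 0.961488 - (-0.013438)/(1.974925) = 0.968292

0.9683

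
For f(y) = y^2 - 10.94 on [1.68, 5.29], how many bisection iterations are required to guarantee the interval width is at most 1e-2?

Initial width b − a = 5.29 − 1.68 = 3.610000.
After n steps the width is (b−a)/2^n; need (b−a)/2^n ≤ 1e-2.
So n ≥ log₂(3.610000/1e-2) = log₂(361.0000) ≈ 8.4959.
Hence n = 9.

9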